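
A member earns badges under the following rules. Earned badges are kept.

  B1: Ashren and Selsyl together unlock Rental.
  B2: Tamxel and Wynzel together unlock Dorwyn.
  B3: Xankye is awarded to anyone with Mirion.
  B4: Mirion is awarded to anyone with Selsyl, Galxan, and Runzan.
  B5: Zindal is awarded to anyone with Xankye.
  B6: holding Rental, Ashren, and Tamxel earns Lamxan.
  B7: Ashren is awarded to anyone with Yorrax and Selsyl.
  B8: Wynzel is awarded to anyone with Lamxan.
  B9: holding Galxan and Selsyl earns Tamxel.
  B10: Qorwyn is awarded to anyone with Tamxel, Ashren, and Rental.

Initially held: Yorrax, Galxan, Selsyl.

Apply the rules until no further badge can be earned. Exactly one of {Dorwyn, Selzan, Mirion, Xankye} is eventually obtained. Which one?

With Yorrax and Selsyl, Ashren is earned (B7).
With Galxan and Selsyl, Tamxel is earned (B9).
With Ashren and Selsyl, Rental is earned (B1).
With Rental, Ashren, and Tamxel, Lamxan is earned (B6).
With Lamxan, Wynzel is earned (B8).
With Tamxel and Wynzel, Dorwyn is earned (B2).
Mirion would need Selsyl, Galxan, and Runzan (B4), but Runzan is never earned. Xankye would need Mirion (B3), but Mirion is never earned. No rule produces Selzan, and it is not given.

Dorwyn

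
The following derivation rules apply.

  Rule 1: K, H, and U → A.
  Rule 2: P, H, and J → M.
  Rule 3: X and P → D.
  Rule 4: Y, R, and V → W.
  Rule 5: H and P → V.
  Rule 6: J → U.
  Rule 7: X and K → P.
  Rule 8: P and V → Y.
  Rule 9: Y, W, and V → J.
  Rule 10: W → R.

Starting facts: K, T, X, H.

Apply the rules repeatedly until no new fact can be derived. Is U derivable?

No

U would need J (Rule 6), but J is never established.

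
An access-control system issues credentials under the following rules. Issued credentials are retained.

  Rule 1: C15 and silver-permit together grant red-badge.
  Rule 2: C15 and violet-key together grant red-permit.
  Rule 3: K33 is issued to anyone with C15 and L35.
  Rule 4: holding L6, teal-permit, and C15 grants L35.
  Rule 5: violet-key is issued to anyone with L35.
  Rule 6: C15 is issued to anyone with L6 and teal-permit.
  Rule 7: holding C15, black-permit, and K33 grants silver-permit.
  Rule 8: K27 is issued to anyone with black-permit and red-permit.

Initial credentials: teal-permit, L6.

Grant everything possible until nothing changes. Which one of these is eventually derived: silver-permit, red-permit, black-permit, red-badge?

Holding L6 and teal-permit grants C15 (Rule 6).
Holding L6, teal-permit, and C15 grants L35 (Rule 4).
Holding L35 grants violet-key (Rule 5).
Holding C15 and violet-key grants red-permit (Rule 2).
red-badge would need C15 and silver-permit (Rule 1), but silver-permit is never granted. No rule produces black-permit, and it is not given. silver-permit would need C15, black-permit, and K33 (Rule 7), but black-permit is never granted.

red-permit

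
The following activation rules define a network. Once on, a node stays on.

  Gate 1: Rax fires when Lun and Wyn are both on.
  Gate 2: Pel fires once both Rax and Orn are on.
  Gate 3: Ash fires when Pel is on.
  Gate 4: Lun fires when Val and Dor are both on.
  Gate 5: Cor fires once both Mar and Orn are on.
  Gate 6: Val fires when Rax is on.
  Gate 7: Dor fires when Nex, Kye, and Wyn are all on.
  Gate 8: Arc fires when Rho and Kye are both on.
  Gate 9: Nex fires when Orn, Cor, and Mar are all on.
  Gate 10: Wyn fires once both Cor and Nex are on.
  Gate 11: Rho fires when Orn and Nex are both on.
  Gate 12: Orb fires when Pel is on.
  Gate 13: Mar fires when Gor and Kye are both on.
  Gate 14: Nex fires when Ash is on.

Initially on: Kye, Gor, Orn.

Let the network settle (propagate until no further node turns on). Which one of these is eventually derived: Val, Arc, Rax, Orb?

Gor and Kye are on, so Mar fires (Gate 13).
Gate 5: Mar and Orn on → Cor on.
Gate 9: Orn, Cor, and Mar on → Nex on.
Orn and Nex are on, so Rho fires (Gate 11).
Gate 8: Rho and Kye on → Arc on.
Val would need Rax (Gate 6), but Rax never turns on. Rax would need Lun and Wyn (Gate 1), but Lun never turns on. Orb would need Pel (Gate 12), but Pel never turns on.

Arc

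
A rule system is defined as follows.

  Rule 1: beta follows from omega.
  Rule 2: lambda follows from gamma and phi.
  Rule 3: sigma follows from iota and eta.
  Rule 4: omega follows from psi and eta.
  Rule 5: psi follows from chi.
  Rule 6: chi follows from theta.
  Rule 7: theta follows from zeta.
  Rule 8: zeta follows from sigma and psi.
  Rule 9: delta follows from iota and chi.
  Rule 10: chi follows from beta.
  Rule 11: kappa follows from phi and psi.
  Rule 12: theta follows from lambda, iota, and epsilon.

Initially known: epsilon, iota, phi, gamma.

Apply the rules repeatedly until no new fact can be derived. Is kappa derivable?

Yes

gamma and phi hold, so lambda follows (Rule 2).
lambda, iota, and epsilon hold, so theta follows (Rule 12).
theta holds, so chi follows (Rule 6).
From chi, Rule 5 gives psi.
phi and psi hold, so kappa follows (Rule 11).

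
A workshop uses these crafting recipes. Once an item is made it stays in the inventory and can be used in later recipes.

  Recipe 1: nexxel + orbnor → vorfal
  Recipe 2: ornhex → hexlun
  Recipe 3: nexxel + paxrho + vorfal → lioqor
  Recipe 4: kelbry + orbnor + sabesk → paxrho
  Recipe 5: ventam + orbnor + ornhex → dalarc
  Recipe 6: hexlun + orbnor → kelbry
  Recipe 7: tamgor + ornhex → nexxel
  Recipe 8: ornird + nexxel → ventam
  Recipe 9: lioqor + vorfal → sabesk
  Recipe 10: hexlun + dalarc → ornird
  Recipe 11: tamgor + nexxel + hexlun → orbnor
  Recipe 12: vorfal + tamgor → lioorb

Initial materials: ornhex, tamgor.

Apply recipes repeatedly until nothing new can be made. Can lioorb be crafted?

Yes

Using Recipe 7, tamgor and ornhex make nexxel.
ornhex → hexlun (Recipe 2).
tamgor + nexxel + hexlun → orbnor (Recipe 11).
nexxel + orbnor → vorfal (Recipe 1).
vorfal + tamgor → lioorb (Recipe 12).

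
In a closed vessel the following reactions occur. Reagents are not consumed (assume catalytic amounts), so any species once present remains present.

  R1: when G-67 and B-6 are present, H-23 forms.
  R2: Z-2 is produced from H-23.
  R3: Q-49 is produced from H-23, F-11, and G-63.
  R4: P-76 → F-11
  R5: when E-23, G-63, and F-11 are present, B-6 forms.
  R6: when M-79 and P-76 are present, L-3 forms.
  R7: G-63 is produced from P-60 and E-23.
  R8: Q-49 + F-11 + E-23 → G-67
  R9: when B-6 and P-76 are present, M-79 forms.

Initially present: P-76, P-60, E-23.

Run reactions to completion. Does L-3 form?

P-60 and E-23 present → G-63 forms (R7).
P-76 present → F-11 forms (R4).
E-23, G-63, and F-11 present → B-6 forms (R5).
B-6 and P-76 present → M-79 forms (R9).
M-79 and P-76 present → L-3 forms (R6).

Yes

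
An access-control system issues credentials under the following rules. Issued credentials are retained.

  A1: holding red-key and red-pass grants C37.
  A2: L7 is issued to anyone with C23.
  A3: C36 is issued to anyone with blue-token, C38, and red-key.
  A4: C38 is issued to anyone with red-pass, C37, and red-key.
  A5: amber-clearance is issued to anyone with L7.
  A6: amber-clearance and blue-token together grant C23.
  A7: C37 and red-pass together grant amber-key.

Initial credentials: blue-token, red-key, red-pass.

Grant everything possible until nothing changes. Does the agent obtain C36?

Holding red-key and red-pass grants C37 (A1).
Holding red-pass, C37, and red-key grants C38 (A4).
Holding blue-token, C38, and red-key grants C36 (A3).

Yes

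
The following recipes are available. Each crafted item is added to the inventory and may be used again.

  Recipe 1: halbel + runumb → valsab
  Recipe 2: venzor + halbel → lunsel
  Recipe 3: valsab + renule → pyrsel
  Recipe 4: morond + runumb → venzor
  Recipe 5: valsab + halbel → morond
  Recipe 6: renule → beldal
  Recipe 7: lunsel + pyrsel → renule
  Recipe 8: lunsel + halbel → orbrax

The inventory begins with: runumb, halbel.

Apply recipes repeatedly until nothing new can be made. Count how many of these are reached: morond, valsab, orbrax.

3

halbel + runumb → valsab (Recipe 1).
Using Recipe 5, valsab and halbel make morond.
Using Recipe 4, morond and runumb make venzor.
venzor + halbel → lunsel (Recipe 2).
Using Recipe 8, lunsel and halbel make orbrax.
morond: reached.
valsab: reached.
orbrax: reached.
All 3 are reached.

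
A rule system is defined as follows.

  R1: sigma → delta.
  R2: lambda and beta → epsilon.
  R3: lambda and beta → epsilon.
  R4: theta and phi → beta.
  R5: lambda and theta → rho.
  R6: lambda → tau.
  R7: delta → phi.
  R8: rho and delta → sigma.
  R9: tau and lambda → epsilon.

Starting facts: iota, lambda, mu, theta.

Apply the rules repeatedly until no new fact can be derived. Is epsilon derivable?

Yes

From lambda, R6 gives tau.
tau and lambda hold, so epsilon follows (R9).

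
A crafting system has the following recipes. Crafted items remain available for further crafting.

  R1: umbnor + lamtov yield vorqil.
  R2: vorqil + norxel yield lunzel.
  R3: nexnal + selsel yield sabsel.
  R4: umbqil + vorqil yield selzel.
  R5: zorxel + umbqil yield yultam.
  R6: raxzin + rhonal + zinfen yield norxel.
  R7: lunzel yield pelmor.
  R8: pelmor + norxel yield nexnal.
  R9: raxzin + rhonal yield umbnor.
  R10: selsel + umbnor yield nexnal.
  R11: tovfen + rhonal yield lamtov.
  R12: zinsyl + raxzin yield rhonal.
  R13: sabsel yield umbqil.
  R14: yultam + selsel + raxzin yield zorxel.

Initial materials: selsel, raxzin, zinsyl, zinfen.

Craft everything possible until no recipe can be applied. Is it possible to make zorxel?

zorxel would need yultam, selsel, and raxzin (R14), but yultam is never obtained.

No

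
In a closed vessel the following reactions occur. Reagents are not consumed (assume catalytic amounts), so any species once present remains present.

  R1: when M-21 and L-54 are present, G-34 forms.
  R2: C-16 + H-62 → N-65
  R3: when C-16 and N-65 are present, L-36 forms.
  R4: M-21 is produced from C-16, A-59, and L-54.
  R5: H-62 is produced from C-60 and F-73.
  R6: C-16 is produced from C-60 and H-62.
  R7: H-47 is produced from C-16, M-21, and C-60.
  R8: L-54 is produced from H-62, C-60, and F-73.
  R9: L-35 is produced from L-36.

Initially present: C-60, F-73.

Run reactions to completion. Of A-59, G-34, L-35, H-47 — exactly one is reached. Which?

C-60 and F-73 present → H-62 forms (R5).
C-60 and H-62 present → C-16 forms (R6).
C-16 and H-62 present → N-65 forms (R2).
C-16 and N-65 present → L-36 forms (R3).
L-36 present → L-35 forms (R9).
No rule produces A-59, and it is not given. H-47 would need C-16, M-21, and C-60 (R7), but M-21 never forms. G-34 would need M-21 and L-54 (R1), but M-21 never forms.

L-35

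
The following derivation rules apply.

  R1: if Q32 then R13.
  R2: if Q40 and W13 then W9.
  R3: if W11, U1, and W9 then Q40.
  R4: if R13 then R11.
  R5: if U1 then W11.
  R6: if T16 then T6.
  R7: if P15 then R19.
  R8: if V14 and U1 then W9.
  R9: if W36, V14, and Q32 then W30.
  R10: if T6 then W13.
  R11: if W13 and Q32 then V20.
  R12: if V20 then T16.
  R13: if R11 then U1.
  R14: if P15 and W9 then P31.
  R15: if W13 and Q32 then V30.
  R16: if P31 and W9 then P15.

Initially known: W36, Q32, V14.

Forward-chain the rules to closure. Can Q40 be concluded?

Q32 holds, so R13 follows (R1).
From R13, R4 gives R11.
From R11, R13 gives U1.
From V14 and U1, R8 gives W9.
U1 holds, so W11 follows (R5).
W11, U1, and W9 hold, so Q40 follows (R3).

Yes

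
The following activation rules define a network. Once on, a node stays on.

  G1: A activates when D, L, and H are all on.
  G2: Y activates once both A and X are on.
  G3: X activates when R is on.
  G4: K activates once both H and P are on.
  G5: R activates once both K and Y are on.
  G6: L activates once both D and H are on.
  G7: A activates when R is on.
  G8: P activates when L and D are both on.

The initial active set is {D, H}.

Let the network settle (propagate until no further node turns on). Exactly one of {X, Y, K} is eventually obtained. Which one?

K

D and H are on, so L activates (G6).
L and D are on, so P activates (G8).
G4: H and P on → K on.
X would need R (G3), but R never turns on. Y would need A and X (G2), but X never turns on.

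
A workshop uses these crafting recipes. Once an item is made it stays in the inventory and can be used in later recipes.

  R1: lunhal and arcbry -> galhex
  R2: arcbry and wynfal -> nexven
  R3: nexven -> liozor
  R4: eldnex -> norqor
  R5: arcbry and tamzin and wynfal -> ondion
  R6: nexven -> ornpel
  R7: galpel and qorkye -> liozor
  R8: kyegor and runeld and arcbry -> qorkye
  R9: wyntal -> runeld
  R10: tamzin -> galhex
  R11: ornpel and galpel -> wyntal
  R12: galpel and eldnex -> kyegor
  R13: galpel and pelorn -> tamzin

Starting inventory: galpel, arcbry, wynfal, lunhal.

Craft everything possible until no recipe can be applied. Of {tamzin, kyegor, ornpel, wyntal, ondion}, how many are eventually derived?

Using R2, arcbry and wynfal make nexven.
Using R6, nexven makes ornpel.
Using R11, ornpel and galpel make wyntal.
tamzin would need galpel and pelorn (R13), but pelorn is never obtained.
kyegor would need galpel and eldnex (R12), but eldnex is never obtained.
ornpel: reached.
wyntal: reached.
ondion would need arcbry, tamzin, and wynfal (R5), but tamzin is never obtained.
Reached: ornpel and wyntal — 2 of the 5.

2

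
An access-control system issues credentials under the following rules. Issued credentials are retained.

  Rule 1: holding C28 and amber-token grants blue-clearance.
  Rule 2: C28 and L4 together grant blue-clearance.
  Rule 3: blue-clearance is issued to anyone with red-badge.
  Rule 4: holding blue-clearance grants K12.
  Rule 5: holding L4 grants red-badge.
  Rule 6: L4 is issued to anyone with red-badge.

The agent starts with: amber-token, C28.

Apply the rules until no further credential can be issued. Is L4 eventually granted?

No

L4 would need red-badge (Rule 6), but red-badge is never granted.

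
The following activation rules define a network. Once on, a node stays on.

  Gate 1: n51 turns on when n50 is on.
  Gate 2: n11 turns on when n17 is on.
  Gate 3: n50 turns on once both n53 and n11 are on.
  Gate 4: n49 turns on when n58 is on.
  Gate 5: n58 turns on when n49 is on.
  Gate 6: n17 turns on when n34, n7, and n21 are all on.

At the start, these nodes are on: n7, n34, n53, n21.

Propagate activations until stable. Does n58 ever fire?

No

n58 would need n49 (Gate 5), but n49 never turns on.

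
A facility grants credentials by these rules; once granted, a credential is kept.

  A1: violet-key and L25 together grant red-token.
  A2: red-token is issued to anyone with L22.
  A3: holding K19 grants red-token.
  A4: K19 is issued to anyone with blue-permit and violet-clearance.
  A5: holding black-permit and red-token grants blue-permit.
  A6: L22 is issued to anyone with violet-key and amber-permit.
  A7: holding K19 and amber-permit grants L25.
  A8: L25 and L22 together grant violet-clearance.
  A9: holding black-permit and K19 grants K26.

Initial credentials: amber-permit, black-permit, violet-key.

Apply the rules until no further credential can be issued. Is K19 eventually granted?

No

K19 would need blue-permit and violet-clearance (A4), but violet-clearance is never granted.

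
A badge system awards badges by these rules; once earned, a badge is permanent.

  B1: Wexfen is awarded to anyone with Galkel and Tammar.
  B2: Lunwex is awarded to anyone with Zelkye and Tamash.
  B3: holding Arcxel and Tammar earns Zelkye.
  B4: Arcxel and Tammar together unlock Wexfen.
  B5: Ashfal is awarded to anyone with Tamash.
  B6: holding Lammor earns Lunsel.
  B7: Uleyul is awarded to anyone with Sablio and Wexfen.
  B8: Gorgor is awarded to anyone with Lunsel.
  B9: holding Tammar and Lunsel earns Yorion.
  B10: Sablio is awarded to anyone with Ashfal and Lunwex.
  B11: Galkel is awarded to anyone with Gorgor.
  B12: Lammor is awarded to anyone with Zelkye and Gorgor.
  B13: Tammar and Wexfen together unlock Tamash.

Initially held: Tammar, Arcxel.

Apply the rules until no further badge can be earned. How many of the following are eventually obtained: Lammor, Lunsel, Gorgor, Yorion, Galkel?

0

Lammor would need Zelkye and Gorgor (B12), but Gorgor is never earned.
Lunsel would need Lammor (B6), but Lammor is never earned.
Gorgor would need Lunsel (B8), but Lunsel is never earned.
Yorion would need Tammar and Lunsel (B9), but Lunsel is never earned.
Galkel would need Gorgor (B11), but Gorgor is never earned.
None of the 5 are reached.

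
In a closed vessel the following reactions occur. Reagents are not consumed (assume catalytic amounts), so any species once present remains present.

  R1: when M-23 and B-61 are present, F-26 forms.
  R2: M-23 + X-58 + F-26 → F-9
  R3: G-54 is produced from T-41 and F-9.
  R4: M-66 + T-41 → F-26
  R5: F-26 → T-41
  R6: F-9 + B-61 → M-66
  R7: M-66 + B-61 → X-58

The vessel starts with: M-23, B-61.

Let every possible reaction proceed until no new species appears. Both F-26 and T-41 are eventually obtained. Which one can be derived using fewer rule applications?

F-26

F-26: M-23 and B-61 present → F-26 forms (R1). [1 rule application]
T-41: M-23 and B-61 present → F-26 forms (R1). F-26 present → T-41 forms (R5). [2 rule applications]
F-26 needs fewer.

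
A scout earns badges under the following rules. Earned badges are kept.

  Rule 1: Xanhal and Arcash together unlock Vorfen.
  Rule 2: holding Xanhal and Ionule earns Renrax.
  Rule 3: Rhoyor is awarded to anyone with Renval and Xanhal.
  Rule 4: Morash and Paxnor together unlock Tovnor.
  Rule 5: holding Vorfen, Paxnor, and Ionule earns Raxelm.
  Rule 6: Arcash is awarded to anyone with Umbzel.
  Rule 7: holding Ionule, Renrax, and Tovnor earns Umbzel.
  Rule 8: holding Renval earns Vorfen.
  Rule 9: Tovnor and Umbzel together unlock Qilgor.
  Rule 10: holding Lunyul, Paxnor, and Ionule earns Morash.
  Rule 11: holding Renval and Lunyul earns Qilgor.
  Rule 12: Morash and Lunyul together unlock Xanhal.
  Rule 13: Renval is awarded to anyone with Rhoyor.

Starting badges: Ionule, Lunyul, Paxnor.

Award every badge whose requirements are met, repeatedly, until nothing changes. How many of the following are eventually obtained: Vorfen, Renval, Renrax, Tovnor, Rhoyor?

With Lunyul, Paxnor, and Ionule, Morash is earned (Rule 10).
With Morash and Paxnor, Tovnor is earned (Rule 4).
With Morash and Lunyul, Xanhal is earned (Rule 12).
With Xanhal and Ionule, Renrax is earned (Rule 2).
With Ionule, Renrax, and Tovnor, Umbzel is earned (Rule 7).
With Umbzel, Arcash is earned (Rule 6).
With Xanhal and Arcash, Vorfen is earned (Rule 1).
Vorfen: reached.
Renval would need Rhoyor (Rule 13), but Rhoyor is never earned.
Renrax: reached.
Tovnor: reached.
Rhoyor would need Renval and Xanhal (Rule 3), but Renval is never earned.
Reached: Vorfen, Renrax, and Tovnor — 3 of the 5.

3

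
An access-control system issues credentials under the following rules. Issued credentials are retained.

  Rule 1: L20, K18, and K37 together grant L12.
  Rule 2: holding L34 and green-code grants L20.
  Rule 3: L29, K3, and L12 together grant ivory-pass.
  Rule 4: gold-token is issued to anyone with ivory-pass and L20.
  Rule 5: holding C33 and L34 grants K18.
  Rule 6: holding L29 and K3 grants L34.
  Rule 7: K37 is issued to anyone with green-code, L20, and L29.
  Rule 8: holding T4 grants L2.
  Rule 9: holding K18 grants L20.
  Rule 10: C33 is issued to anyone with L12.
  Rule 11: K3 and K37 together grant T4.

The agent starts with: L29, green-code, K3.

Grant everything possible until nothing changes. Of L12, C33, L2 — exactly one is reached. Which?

Holding L29 and K3 grants L34 (Rule 6).
Holding L34 and green-code grants L20 (Rule 2).
Holding green-code, L20, and L29 grants K37 (Rule 7).
Holding K3 and K37 grants T4 (Rule 11).
Holding T4 grants L2 (Rule 8).
C33 would need L12 (Rule 10), but L12 is never granted. L12 would need L20, K18, and K37 (Rule 1), but K18 is never granted.

L2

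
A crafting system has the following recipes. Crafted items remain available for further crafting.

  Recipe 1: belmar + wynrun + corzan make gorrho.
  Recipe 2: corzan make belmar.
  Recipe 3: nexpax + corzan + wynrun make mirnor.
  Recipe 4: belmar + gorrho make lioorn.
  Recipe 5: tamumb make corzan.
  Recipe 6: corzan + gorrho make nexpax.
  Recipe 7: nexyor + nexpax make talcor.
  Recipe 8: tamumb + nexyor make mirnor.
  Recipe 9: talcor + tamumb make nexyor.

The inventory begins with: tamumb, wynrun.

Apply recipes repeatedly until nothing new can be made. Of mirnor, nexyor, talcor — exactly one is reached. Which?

Using Recipe 5, tamumb makes corzan.
corzan → belmar (Recipe 2).
Using Recipe 1, belmar, wynrun, and corzan make gorrho.
corzan + gorrho → nexpax (Recipe 6).
nexpax + corzan + wynrun → mirnor (Recipe 3).
nexyor would need talcor and tamumb (Recipe 9), but talcor is never obtained. talcor would need nexyor and nexpax (Recipe 7), but nexyor is never obtained.

mirnor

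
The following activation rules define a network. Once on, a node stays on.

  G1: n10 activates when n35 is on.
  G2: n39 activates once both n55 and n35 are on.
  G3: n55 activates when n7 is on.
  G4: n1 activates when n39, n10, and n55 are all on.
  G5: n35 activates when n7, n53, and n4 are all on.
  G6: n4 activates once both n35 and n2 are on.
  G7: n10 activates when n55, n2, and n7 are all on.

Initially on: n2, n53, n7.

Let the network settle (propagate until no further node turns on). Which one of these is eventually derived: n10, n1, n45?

n10

G3: n7 on → n55 on.
G7: n55, n2, and n7 on → n10 on.
n1 would need n39, n10, and n55 (G4), but n39 never turns on. No rule produces n45, and it is not given.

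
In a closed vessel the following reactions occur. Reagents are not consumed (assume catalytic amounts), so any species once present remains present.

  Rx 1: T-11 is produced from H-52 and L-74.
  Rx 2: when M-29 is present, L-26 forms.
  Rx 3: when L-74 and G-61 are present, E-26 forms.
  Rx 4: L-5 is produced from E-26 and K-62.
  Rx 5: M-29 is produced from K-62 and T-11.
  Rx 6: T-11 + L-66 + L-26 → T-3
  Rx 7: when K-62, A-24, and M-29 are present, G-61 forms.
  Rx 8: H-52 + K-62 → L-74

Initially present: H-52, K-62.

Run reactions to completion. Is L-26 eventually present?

Yes

H-52 and K-62 present → L-74 forms (Rx 8).
H-52 and L-74 present → T-11 forms (Rx 1).
K-62 and T-11 present → M-29 forms (Rx 5).
M-29 present → L-26 forms (Rx 2).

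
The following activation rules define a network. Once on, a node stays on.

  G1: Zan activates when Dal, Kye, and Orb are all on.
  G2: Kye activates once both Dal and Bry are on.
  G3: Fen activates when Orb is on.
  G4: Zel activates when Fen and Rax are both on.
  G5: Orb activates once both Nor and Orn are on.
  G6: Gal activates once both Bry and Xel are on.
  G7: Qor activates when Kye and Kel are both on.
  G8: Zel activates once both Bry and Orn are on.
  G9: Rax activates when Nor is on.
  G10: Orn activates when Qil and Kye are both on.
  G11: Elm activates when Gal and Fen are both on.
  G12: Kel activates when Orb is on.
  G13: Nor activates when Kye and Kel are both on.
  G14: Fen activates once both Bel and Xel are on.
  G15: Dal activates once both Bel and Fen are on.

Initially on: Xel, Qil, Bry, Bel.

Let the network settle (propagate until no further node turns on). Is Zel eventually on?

G14: Bel and Xel on → Fen on.
Bel and Fen are on, so Dal activates (G15).
Dal and Bry are on, so Kye activates (G2).
Qil and Kye are on, so Orn activates (G10).
G8: Bry and Orn on → Zel on.

Yes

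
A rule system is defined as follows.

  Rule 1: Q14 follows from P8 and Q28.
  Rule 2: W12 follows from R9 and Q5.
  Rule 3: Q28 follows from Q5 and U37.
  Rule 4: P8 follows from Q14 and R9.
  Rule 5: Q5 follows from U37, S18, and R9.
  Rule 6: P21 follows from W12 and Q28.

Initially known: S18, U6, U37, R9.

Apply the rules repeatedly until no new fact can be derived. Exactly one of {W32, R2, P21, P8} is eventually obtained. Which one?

P21

From U37, S18, and R9, Rule 5 gives Q5.
R9 and Q5 hold, so W12 follows (Rule 2).
From Q5 and U37, Rule 3 gives Q28.
From W12 and Q28, Rule 6 gives P21.
P8 would need Q14 and R9 (Rule 4), but Q14 is never established. No rule produces R2, and it is not given. No rule produces W32, and it is not given.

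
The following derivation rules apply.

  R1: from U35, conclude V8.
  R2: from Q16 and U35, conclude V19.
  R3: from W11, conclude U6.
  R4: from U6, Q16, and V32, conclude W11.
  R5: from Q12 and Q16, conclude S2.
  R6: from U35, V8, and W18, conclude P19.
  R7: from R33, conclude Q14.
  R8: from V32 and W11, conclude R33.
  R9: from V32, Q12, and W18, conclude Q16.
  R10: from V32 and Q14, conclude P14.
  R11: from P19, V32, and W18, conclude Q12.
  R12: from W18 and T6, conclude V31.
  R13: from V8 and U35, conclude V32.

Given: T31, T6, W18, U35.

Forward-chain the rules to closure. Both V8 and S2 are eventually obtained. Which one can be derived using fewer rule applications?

V8

V8: U35 holds, so V8 follows (R1). [1 rule application]
S2: U35 holds, so V8 follows (R1). From U35, V8, and W18, R6 gives P19. From V8 and U35, R13 gives V32. From P19, V32, and W18, R11 gives Q12. From V32, Q12, and W18, R9 gives Q16. Q12 and Q16 hold, so S2 follows (R5). [6 rule applications]
V8 needs fewer.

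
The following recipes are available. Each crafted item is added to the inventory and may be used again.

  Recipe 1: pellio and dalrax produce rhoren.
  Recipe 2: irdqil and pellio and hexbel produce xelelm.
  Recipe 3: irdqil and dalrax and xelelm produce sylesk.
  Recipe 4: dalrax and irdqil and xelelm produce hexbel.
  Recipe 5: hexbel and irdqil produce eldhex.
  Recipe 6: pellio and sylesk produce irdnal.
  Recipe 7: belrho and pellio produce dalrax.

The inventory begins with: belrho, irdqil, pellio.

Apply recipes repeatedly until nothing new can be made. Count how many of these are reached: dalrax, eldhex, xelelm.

1

belrho and pellio → dalrax (Recipe 7).
dalrax: reached.
eldhex would need hexbel and irdqil (Recipe 5), but hexbel is never obtained.
xelelm would need irdqil, pellio, and hexbel (Recipe 2), but hexbel is never obtained.
Reached: dalrax — 1 of the 3.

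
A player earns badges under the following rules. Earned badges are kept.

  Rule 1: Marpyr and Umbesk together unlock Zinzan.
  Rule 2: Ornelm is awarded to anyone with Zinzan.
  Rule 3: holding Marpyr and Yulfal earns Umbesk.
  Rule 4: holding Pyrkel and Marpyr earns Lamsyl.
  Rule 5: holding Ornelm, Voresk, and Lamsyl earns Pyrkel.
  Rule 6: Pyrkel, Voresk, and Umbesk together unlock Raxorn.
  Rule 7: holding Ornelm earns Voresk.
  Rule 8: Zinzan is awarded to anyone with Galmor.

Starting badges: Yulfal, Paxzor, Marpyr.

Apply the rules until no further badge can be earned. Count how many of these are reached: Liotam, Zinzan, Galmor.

With Marpyr and Yulfal, Umbesk is earned (Rule 3).
With Marpyr and Umbesk, Zinzan is earned (Rule 1).
No rule produces Liotam, and it is not given.
Zinzan: reached.
No rule produces Galmor, and it is not given.
Reached: Zinzan — 1 of the 3.

1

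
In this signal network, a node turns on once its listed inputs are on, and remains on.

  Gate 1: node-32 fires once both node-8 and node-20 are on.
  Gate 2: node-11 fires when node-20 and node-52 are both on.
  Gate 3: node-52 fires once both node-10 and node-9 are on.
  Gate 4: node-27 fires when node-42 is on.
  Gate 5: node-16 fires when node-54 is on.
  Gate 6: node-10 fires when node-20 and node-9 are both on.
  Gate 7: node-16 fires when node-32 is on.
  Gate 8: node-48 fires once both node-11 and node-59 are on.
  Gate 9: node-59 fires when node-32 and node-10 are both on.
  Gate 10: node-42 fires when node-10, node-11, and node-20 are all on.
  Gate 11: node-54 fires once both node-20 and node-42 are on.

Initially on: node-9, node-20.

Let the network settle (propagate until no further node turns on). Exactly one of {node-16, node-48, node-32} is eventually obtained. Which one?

Gate 6: node-20 and node-9 on → node-10 on.
node-10 and node-9 are on, so node-52 fires (Gate 3).
Gate 2: node-20 and node-52 on → node-11 on.
Gate 10: node-10, node-11, and node-20 on → node-42 on.
Gate 11: node-20 and node-42 on → node-54 on.
node-54 is on, so node-16 fires (Gate 5).
node-48 would need node-11 and node-59 (Gate 8), but node-59 never turns on. node-32 would need node-8 and node-20 (Gate 1), but node-8 never turns on.

node-16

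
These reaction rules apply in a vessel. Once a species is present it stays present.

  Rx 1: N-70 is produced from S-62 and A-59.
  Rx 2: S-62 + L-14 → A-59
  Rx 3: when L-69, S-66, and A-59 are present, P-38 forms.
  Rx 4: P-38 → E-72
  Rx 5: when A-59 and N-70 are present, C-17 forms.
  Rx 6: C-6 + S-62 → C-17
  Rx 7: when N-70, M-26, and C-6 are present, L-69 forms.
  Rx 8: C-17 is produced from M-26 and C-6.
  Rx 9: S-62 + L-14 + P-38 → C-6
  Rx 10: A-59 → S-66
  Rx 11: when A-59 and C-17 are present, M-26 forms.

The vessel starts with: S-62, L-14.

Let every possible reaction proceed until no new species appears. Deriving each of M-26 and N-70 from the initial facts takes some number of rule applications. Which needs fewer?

N-70

N-70: S-62 and L-14 present → A-59 forms (Rx 2). S-62 and A-59 present → N-70 forms (Rx 1). [2 rule applications]
M-26: S-62 and L-14 present → A-59 forms (Rx 2). S-62 and A-59 present → N-70 forms (Rx 1). A-59 and N-70 present → C-17 forms (Rx 5). A-59 and C-17 present → M-26 forms (Rx 11). [4 rule applications]
N-70 needs fewer.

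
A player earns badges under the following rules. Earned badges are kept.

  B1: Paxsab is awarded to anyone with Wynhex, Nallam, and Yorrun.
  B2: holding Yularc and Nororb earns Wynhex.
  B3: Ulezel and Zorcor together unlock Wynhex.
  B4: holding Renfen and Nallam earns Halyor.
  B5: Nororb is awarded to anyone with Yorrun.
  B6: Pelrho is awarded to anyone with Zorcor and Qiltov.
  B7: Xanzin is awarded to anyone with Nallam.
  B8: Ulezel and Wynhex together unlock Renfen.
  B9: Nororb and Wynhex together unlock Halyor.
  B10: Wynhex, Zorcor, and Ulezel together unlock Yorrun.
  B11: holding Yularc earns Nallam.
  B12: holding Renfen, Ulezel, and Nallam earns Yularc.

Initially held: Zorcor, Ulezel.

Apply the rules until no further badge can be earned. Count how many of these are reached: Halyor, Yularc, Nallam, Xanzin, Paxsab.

With Ulezel and Zorcor, Wynhex is earned (B3).
With Wynhex, Zorcor, and Ulezel, Yorrun is earned (B10).
With Yorrun, Nororb is earned (B5).
With Nororb and Wynhex, Halyor is earned (B9).
Halyor: reached.
Yularc would need Renfen, Ulezel, and Nallam (B12), but Nallam is never earned.
Nallam would need Yularc (B11), but Yularc is never earned.
Xanzin would need Nallam (B7), but Nallam is never earned.
Paxsab would need Wynhex, Nallam, and Yorrun (B1), but Nallam is never earned.
Reached: Halyor — 1 of the 5.

1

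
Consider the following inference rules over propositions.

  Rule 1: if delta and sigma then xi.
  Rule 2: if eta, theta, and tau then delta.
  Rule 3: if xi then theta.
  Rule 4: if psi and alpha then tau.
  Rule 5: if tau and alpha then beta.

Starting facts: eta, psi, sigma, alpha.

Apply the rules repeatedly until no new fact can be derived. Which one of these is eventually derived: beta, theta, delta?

beta

From psi and alpha, Rule 4 gives tau.
tau and alpha hold, so beta follows (Rule 5).
delta would need eta, theta, and tau (Rule 2), but theta is never established. theta would need xi (Rule 3), but xi is never established.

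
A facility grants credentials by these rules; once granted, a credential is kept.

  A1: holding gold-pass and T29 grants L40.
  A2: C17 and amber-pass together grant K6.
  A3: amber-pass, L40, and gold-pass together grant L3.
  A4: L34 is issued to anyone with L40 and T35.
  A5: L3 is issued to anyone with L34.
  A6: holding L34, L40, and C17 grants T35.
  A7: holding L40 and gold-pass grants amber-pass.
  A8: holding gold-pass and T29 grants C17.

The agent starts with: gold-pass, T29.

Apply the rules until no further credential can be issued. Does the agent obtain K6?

Holding gold-pass and T29 grants C17 (A8).
Holding gold-pass and T29 grants L40 (A1).
Holding L40 and gold-pass grants amber-pass (A7).
Holding C17 and amber-pass grants K6 (A2).

Yes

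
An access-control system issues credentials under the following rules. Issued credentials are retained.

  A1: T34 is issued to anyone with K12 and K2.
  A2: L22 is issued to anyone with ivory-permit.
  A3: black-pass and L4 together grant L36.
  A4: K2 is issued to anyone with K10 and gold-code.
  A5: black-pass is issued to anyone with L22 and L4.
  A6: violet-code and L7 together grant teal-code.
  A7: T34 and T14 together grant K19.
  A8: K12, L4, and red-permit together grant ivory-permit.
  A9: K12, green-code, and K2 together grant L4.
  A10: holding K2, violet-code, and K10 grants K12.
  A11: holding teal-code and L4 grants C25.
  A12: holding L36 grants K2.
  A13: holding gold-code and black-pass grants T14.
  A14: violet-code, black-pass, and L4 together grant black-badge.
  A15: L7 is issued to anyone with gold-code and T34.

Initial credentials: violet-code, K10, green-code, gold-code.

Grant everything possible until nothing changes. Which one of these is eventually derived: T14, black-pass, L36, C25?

Holding K10 and gold-code grants K2 (A4).
Holding K2, violet-code, and K10 grants K12 (A10).
Holding K12, green-code, and K2 grants L4 (A9).
Holding K12 and K2 grants T34 (A1).
Holding gold-code and T34 grants L7 (A15).
Holding violet-code and L7 grants teal-code (A6).
Holding teal-code and L4 grants C25 (A11).
black-pass would need L22 and L4 (A5), but L22 is never granted. L36 would need black-pass and L4 (A3), but black-pass is never granted. T14 would need gold-code and black-pass (A13), but black-pass is never granted.

C25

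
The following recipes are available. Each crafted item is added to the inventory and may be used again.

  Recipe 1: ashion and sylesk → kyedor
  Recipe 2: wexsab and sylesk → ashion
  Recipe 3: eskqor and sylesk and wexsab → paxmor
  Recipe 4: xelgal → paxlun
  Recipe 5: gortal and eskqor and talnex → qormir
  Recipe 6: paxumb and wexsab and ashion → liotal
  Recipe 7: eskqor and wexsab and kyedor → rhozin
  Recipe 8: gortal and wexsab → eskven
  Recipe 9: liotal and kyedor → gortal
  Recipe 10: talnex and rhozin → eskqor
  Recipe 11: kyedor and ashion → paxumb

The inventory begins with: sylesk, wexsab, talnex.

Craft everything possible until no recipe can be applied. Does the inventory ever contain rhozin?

rhozin would need eskqor, wexsab, and kyedor (Recipe 7), but eskqor is never obtained.

No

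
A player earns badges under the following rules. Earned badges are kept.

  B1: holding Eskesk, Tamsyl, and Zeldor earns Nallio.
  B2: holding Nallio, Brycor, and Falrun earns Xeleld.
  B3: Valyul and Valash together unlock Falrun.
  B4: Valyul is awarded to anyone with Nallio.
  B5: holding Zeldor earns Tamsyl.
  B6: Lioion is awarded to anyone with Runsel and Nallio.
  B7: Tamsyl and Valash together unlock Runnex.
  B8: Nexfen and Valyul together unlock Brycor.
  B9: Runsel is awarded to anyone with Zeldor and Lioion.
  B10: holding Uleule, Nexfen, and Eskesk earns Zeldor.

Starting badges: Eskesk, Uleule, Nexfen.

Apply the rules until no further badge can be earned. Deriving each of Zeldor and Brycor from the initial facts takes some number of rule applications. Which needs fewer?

Zeldor: With Uleule, Nexfen, and Eskesk, Zeldor is earned (B10). [1 rule application]
Brycor: With Uleule, Nexfen, and Eskesk, Zeldor is earned (B10). With Zeldor, Tamsyl is earned (B5). With Eskesk, Tamsyl, and Zeldor, Nallio is earned (B1). With Nallio, Valyul is earned (B4). With Nexfen and Valyul, Brycor is earned (B8). [5 rule applications]
Zeldor needs fewer.

Zeldor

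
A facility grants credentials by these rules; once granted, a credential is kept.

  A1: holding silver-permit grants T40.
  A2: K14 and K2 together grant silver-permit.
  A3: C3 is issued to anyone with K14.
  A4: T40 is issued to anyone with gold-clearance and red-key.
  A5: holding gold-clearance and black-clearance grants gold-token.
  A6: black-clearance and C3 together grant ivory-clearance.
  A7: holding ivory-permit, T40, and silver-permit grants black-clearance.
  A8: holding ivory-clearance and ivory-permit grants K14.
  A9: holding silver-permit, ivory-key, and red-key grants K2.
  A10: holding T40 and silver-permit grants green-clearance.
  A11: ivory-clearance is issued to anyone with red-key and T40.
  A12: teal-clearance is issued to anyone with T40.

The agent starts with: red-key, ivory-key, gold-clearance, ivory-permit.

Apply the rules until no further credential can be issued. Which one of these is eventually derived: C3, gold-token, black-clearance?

Holding gold-clearance and red-key grants T40 (A4).
Holding red-key and T40 grants ivory-clearance (A11).
Holding ivory-clearance and ivory-permit grants K14 (A8).
Holding K14 grants C3 (A3).
black-clearance would need ivory-permit, T40, and silver-permit (A7), but silver-permit is never granted. gold-token would need gold-clearance and black-clearance (A5), but black-clearance is never granted.

C3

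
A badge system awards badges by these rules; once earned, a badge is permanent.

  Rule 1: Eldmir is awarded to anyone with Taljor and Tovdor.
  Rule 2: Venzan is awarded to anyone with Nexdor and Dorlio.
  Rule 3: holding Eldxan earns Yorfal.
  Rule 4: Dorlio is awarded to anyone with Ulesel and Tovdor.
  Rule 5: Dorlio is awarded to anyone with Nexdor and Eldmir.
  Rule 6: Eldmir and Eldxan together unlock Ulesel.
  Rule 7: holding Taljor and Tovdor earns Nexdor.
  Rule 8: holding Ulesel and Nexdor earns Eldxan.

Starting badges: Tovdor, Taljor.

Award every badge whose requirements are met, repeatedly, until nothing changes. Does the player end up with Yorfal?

Yorfal would need Eldxan (Rule 3), but Eldxan is never earned.

No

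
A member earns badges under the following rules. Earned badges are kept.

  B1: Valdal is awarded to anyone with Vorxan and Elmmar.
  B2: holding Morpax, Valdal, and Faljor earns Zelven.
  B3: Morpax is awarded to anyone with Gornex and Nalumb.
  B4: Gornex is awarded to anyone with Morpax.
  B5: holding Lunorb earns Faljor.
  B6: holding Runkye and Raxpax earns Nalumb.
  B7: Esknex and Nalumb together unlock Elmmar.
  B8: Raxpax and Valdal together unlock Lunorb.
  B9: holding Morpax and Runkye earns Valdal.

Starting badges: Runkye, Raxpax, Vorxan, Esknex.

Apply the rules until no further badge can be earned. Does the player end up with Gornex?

Gornex would need Morpax (B4), but Morpax is never earned.

No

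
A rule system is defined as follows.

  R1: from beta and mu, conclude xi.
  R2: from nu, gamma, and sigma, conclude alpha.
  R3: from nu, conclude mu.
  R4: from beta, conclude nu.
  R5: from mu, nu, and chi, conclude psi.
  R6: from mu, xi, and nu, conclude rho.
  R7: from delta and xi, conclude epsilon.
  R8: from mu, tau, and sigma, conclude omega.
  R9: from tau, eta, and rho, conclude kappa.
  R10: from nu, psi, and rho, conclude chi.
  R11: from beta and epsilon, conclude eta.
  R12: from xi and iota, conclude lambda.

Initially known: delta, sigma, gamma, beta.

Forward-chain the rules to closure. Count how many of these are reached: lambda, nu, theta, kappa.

beta holds, so nu follows (R4).
lambda would need xi and iota (R12), but iota is never established.
nu: reached.
No rule produces theta, and it is not given.
kappa would need tau, eta, and rho (R9), but tau is never established.
Reached: nu — 1 of the 4.

1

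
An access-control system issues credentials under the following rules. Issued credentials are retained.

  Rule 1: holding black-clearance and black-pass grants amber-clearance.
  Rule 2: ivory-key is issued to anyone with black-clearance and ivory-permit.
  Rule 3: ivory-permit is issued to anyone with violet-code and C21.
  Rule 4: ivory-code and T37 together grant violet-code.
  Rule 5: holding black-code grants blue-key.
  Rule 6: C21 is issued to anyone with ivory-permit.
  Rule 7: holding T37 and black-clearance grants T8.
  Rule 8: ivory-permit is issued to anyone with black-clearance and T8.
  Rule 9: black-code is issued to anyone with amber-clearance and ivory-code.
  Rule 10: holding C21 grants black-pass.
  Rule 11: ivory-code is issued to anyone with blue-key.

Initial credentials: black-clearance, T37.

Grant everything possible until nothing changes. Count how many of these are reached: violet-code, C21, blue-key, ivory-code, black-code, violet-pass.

1

Holding T37 and black-clearance grants T8 (Rule 7).
Holding black-clearance and T8 grants ivory-permit (Rule 8).
Holding ivory-permit grants C21 (Rule 6).
violet-code would need ivory-code and T37 (Rule 4), but ivory-code is never granted.
C21: reached.
blue-key would need black-code (Rule 5), but black-code is never granted.
ivory-code would need blue-key (Rule 11), but blue-key is never granted.
black-code would need amber-clearance and ivory-code (Rule 9), but ivory-code is never granted.
No rule produces violet-pass, and it is not given.
Reached: C21 — 1 of the 6.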